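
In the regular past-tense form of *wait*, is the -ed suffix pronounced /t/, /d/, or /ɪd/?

The stem *wait* ends in /t/ or /d/.
The -ed suffix is realized as /ɪd/ after /t, d/; as /t/ after other voiceless consonants; and as /d/ after other voiced sounds.
So -ed on *wait* is pronounced /ɪd/.

/ɪd/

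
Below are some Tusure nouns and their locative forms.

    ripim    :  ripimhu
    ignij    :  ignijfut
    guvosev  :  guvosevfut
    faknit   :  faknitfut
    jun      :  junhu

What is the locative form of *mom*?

The alternation tracks the final consonant of the stem — -hu when the stem ends in a nasal (*ripim*, *jun*); -fut when the stem ends in a non-nasal consonant (*ignij*, *guvosev*, *faknit*).
The final consonant of *mom* is /m/, which is a nasal, so the suffix is -hu, giving *momhu*.

momhu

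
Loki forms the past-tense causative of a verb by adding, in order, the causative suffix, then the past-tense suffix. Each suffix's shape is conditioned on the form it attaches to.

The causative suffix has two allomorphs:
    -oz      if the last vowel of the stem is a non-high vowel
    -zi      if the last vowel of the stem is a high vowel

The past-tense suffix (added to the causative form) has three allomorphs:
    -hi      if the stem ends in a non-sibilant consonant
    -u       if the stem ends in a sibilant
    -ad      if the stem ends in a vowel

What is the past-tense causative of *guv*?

guvziad

*guv* — last vowel /u/ (a high vowel) → -zi → *guvzi*.
The causative form *guvzi* — final sound /i/ (a vowel) → -ad → *guvziad*.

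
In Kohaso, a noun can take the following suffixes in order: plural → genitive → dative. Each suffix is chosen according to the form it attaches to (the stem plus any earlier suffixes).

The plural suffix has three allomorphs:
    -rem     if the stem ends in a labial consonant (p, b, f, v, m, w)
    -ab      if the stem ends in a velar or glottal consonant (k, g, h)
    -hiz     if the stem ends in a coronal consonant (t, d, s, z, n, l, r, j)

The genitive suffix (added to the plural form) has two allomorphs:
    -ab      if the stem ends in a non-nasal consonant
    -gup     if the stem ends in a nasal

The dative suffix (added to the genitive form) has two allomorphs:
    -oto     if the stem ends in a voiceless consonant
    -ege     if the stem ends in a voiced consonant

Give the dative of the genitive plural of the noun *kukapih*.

*kukapih* — final consonant /h/ (velar/glottal) → -ab → *kukapihab*.
The final consonant of the plural form *kukapihab* is /b/, which is non-nasal, so the genitive suffix is -ab, giving *kukapihabab*.
The genitive form *kukapihabab* — final consonant /b/ (voiced) → -ege → *kukapihababege*.

kukapihababege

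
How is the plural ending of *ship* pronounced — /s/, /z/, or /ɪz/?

/s/

The stem *ship* ends in a voiceless non-sibilant consonant.
The plural suffix surfaces as /ɪz/ after sibilants, /s/ after other voiceless consonants, and /z/ after other voiced sounds.
So the plural -s on *ship* is pronounced /s/.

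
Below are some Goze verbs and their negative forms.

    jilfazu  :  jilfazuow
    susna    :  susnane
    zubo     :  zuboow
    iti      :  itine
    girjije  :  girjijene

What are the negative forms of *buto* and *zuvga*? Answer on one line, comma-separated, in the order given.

butoow, zuvgane

The pattern is rounding harmony: -ow when the last vowel of the stem is a rounded vowel (*jilfazu*, *zubo*); -ne when the last vowel of the stem is an unrounded vowel (*susna*, *iti*, *girjije*).
*buto* — last vowel /o/ (a rounded vowel) → -ow → *butoow*.
*zuvga*: last vowel = /a/, an unrounded vowel → -ne → *zuvgane*.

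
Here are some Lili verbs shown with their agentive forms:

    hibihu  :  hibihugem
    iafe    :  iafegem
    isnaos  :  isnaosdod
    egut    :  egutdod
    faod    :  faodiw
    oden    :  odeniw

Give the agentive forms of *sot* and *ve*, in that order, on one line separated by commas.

sotdod, vegem

The suffix is conditioned by the final sound: -dod when the stem ends in a voiceless consonant (*isnaos*, *egut*); -iw when the stem ends in a voiced consonant (*faod*, *oden*); -gem when the stem ends in a vowel (*hibihu*, *iafe*).
*sot*: final sound = /t/, a voiceless consonant → -dod → *sotdod*.
*ve* — final sound /e/ (a vowel) → -gem → *vegem*.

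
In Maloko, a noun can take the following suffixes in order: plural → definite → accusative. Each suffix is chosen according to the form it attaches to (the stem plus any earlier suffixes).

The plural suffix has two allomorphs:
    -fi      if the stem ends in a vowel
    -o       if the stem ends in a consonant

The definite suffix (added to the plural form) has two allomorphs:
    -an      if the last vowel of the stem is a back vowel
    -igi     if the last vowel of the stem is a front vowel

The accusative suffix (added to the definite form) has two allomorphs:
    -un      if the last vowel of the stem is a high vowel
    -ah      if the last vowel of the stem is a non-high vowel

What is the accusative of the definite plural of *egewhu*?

Since the final sound of *egewhu* is /u/ (a vowel), it takes -fi, giving *egewhufi*.
The last vowel of the plural form *egewhufi* is /i/, which is a front vowel, so the definite suffix is -igi, giving *egewhufiigi*.
Since the last vowel of the definite form *egewhufiigi* is /i/ (a high vowel), it takes -un, giving *egewhufiigiun*.

egewhufiigiun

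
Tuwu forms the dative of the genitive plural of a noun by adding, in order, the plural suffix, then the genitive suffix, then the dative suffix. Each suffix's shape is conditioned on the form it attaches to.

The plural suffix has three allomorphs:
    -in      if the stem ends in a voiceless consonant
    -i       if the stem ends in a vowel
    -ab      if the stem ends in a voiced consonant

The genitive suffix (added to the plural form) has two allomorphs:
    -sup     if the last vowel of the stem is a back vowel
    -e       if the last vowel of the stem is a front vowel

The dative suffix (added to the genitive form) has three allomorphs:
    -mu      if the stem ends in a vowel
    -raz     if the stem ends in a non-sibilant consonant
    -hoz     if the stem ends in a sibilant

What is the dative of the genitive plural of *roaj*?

*roaj* — final sound /j/ (a voiced consonant) → -ab → *roajab*.
The plural form *roajab*: last vowel = /a/, a back vowel → -sup → *roajabsup*.
The genitive form *roajabsup* — final sound /p/ (a non-sibilant consonant) → -raz → *roajabsupraz*.

roajabsupraz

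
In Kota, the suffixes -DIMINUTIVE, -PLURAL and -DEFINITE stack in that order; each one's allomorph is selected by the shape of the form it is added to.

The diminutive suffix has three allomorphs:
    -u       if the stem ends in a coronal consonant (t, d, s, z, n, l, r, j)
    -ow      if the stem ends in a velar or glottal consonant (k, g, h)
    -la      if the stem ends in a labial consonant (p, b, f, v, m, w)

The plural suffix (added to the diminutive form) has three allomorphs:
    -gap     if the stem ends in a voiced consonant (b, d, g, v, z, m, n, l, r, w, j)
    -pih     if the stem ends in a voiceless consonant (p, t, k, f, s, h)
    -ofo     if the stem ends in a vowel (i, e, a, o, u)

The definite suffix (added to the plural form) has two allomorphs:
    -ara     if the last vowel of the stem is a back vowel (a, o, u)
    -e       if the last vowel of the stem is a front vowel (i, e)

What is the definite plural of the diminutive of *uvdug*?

uvdugowgapara

Since the final consonant of *uvdug* is /g/ (velar/glottal), it takes -ow, giving *uvdugow*.
The final sound of the diminutive form *uvdugow* is /w/, which is a voiced consonant, so the plural suffix is -gap, giving *uvdugowgap*.
The plural form *uvdugowgap* — last vowel /a/ (a back vowel) → -ara → *uvdugowgapara*.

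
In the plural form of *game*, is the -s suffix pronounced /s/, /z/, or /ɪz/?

The stem *game* ends in a voiced non-sibilant sound.
The plural suffix surfaces as /ɪz/ after sibilants, /s/ after other voiceless consonants, and /z/ after other voiced sounds.
So the plural -s on *game* is pronounced /z/.

/z/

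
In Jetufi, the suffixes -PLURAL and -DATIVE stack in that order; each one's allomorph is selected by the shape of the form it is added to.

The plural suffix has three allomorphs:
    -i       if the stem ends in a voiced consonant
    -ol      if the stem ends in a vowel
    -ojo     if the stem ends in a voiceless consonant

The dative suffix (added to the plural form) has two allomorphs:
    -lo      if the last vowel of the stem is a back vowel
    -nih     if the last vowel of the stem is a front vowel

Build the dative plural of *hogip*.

hogipojolo

Since the final sound of *hogip* is /p/ (a voiceless consonant), it takes -ojo, giving *hogipojo*.
The plural form *hogipojo*: last vowel = /o/, a back vowel → -lo → *hogipojolo*.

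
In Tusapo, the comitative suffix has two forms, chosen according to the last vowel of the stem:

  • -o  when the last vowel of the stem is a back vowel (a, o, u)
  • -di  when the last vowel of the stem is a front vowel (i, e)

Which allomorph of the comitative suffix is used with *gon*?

-o

Since the last vowel of *gon* is /o/ (a back vowel), it takes -o.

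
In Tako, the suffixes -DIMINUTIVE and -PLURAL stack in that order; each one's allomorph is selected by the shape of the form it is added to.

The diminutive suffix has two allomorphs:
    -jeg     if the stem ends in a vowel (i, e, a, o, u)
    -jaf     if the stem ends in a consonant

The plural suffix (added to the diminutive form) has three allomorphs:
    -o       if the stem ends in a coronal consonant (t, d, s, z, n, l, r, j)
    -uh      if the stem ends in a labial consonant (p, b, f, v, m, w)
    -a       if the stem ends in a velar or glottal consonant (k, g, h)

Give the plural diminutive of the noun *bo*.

bojega

*bo* — final sound /o/ (a vowel) → -jeg → *bojeg*.
Since the final consonant of the diminutive form *bojeg* is /g/ (velar/glottal), it takes -a, giving *bojega*.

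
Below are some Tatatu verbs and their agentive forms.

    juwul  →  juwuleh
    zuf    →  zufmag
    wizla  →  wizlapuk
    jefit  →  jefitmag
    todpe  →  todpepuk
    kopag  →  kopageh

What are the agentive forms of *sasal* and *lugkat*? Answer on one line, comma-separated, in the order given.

The suffix is conditioned by the final sound: -mag when the stem ends in a voiceless consonant (*zuf*, *jefit*); -eh when the stem ends in a voiced consonant (*juwul*, *kopag*); -puk when the stem ends in a vowel (*wizla*, *todpe*).
Since the final sound of *sasal* is /l/ (a voiced consonant), it takes -eh, giving *sasaleh*.
*lugkat*: final sound = /t/, a voiceless consonant → -mag → *lugkatmag*.

sasaleh, lugkatmag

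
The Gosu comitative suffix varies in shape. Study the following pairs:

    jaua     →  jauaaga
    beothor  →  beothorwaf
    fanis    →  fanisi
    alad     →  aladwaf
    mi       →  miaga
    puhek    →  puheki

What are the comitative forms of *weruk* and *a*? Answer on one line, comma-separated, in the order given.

weruki, aaga

The suffix is conditioned by the final sound: -i when the stem ends in a voiceless consonant (*fanis*, *puhek*); -waf when the stem ends in a voiced consonant (*beothor*, *alad*); -aga when the stem ends in a vowel (*jaua*, *mi*).
*weruk*: final sound = /k/, a voiceless consonant → -i → *weruki*.
The final sound of *a* is /a/, which is a vowel, so the suffix is -aga, giving *aaga*.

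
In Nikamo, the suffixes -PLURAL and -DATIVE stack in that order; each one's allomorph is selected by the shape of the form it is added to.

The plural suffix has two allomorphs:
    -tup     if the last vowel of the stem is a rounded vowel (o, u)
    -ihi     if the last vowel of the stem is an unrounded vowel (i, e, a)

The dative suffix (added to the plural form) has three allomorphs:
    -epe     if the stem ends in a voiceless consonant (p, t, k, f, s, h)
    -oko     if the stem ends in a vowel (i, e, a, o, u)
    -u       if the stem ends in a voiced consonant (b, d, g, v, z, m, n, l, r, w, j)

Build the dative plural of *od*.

odtupepe

*od* — last vowel /o/ (a rounded vowel) → -tup → *odtup*.
The plural form *odtup*: final sound = /p/, a voiceless consonant → -epe → *odtupepe*.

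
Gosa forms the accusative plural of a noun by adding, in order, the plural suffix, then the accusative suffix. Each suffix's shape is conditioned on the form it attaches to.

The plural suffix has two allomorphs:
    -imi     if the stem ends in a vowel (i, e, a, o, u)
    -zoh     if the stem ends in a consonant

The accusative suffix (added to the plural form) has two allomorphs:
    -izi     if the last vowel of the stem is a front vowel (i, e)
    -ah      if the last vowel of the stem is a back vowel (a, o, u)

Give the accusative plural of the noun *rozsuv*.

rozsuvzohah

*rozsuv* — final sound /v/ (a consonant) → -zoh → *rozsuvzoh*.
The plural form *rozsuvzoh* — last vowel /o/ (a back vowel) → -ah → *rozsuvzohah*.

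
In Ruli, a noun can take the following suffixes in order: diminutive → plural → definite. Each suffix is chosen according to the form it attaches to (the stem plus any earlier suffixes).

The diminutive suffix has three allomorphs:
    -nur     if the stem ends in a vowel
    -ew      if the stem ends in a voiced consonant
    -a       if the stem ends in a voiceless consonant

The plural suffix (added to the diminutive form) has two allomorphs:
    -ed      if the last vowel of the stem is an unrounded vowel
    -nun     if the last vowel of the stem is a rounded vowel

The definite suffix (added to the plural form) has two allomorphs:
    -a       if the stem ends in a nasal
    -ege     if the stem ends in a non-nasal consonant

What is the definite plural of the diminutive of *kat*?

The final sound of *kat* is /t/, which is a voiceless consonant, so the diminutive suffix is -a, giving *kata*.
The diminutive form *kata* — last vowel /a/ (an unrounded vowel) → -ed → *kataed*.
The final consonant of the plural form *kataed* is /d/, which is non-nasal, so the definite suffix is -ege, giving *kataedege*.

kataedege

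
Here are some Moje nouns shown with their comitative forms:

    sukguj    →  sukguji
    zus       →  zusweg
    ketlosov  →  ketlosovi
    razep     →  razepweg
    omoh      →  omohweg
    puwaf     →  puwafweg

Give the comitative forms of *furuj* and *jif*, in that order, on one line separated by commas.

The alternation tracks the final consonant of the stem — -weg when the stem ends in a voiceless consonant (*zus*, *razep*, *omoh*, *puwaf*); -i when the stem ends in a voiced consonant (*sukguj*, *ketlosov*).
*furuj* — final consonant /j/ (voiced) → -i → *furuji*.
*jif* — final consonant /f/ (voiceless) → -weg → *jifweg*.

furuji, jifweg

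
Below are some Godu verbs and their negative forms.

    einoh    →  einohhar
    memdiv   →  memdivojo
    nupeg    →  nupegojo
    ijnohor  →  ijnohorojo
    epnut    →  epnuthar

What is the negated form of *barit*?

barithar

Looking at the final consonant of each stem: -har when the stem ends in a voiceless consonant (*einoh*, *epnut*); -ojo when the stem ends in a voiced consonant (*memdiv*, *nupeg*, *ijnohor*).
*barit* — final consonant /t/ (voiceless) → -har → *barithar*.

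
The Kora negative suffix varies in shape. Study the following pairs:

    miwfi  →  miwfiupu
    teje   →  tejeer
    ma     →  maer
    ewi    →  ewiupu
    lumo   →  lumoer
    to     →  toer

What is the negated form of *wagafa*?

wagafaer

Looking at the last vowel of each stem: -upu when the last vowel of the stem is a high vowel (*miwfi*, *ewi*); -er when the last vowel of the stem is a non-high vowel (*teje*, *ma*, *lumo*, *to*).
The last vowel of *wagafa* is /a/, which is a non-high vowel, so the suffix is -er, giving *wagafaer*.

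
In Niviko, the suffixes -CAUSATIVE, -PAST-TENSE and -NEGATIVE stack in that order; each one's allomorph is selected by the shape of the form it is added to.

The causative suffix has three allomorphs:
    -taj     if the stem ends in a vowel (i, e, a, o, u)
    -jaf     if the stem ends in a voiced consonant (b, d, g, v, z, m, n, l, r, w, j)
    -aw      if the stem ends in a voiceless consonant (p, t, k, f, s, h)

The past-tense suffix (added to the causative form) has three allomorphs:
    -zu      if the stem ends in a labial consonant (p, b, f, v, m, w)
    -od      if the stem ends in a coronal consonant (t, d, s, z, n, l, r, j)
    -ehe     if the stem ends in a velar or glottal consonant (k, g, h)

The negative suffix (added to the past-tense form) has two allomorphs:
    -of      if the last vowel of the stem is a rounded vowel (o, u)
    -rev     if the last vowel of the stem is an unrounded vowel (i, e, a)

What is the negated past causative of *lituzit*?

lituzitawzuof

Since the final sound of *lituzit* is /t/ (a voiceless consonant), it takes -aw, giving *lituzitaw*.
The causative form *lituzitaw*: final consonant = /w/, labial → -zu → *lituzitawzu*.
The last vowel of the past-tense form *lituzitawzu* is /u/, which is a rounded vowel, so the negative suffix is -of, giving *lituzitawzuof*.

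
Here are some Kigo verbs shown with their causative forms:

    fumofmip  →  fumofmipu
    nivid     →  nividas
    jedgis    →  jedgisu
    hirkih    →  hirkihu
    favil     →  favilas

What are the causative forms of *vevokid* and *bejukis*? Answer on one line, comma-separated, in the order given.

vevokidas, bejukisu

Looking at the final consonant of each stem: -u when the stem ends in a voiceless consonant (*fumofmip*, *jedgis*, *hirkih*); -as when the stem ends in a voiced consonant (*nivid*, *favil*).
*vevokid*: final consonant = /d/, voiced → -as → *vevokidas*.
*bejukis* — final consonant /s/ (voiceless) → -u → *bejukisu*.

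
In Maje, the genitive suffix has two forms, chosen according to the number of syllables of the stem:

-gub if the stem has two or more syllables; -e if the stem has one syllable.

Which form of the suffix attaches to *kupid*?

*kupid* has 2 syllables, so the suffix is -gub.

-gub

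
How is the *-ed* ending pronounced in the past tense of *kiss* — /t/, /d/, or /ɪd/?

The stem *kiss* ends in a voiceless consonant other than /t/.
The -ed suffix is realized as /ɪd/ after /t, d/; as /t/ after other voiceless consonants; and as /d/ after other voiced sounds.
So -ed on *kiss* is pronounced /t/.

/t/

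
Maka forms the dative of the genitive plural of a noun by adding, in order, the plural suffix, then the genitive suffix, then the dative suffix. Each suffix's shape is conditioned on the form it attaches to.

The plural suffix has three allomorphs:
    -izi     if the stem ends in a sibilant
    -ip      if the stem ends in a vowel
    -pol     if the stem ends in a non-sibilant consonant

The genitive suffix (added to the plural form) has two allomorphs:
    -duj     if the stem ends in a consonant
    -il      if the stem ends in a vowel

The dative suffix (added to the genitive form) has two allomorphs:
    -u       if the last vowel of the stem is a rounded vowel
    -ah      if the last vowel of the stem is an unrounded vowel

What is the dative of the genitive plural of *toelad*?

Since the final sound of *toelad* is /d/ (a non-sibilant consonant), it takes -pol, giving *toeladpol*.
Since the final sound of the plural form *toeladpol* is /l/ (a consonant), it takes -duj, giving *toeladpolduj*.
Since the last vowel of the genitive form *toeladpolduj* is /u/ (a rounded vowel), it takes -u, giving *toeladpolduju*.

toeladpolduju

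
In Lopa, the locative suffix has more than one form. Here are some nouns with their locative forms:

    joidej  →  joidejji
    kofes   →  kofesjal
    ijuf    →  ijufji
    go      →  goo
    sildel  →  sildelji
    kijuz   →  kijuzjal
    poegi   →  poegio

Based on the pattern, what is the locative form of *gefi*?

The pattern is sibilance of the final sound: -jal when the stem ends in a sibilant (*kofes*, *kijuz*); -ji when the stem ends in a non-sibilant consonant (*joidej*, *ijuf*, *sildel*); -o when the stem ends in a vowel (*go*, *poegi*).
*gefi*: final sound = /i/, a vowel → -o → *gefio*.

gefio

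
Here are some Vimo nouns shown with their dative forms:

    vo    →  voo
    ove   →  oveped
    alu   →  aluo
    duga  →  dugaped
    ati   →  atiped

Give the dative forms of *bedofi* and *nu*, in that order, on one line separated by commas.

bedofiped, nuo

Looking at the last vowel of each stem: -o when the last vowel of the stem is a rounded vowel (*vo*, *alu*); -ped when the last vowel of the stem is an unrounded vowel (*ove*, *duga*, *ati*).
Since the last vowel of *bedofi* is /i/ (an unrounded vowel), it takes -ped, giving *bedofiped*.
*nu* — last vowel /u/ (a rounded vowel) → -o → *nuo*.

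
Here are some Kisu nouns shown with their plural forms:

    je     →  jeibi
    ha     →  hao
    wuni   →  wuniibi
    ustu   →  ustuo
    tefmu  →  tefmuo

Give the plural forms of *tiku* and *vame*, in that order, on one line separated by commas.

The suffix is conditioned by the last vowel: -ibi when the last vowel of the stem is a front vowel (*je*, *wuni*); -o when the last vowel of the stem is a back vowel (*ha*, *ustu*, *tefmu*).
The last vowel of *tiku* is /u/, which is a back vowel, so the suffix is -o, giving *tikuo*.
The last vowel of *vame* is /e/, which is a front vowel, so the suffix is -ibi, giving *vameibi*.

tikuo, vameibi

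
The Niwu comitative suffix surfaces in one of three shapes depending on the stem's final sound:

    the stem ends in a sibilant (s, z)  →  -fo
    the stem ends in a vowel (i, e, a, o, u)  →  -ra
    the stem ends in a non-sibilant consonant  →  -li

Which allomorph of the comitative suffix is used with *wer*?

-li

Since the final sound of *wer* is /r/ (a non-sibilant consonant), it takes -li.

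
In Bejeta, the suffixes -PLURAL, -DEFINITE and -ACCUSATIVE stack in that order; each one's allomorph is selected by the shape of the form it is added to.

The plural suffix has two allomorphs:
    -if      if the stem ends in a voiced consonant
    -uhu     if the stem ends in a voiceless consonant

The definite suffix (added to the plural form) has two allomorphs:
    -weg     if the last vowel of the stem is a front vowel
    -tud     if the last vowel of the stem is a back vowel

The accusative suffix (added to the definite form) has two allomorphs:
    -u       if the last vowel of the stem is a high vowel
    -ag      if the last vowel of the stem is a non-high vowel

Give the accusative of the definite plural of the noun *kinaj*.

kinajifwegag

*kinaj* — final consonant /j/ (voiced) → -if → *kinajif*.
The plural form *kinajif* — last vowel /i/ (a front vowel) → -weg → *kinajifweg*.
The definite form *kinajifweg* — last vowel /e/ (a non-high vowel) → -ag → *kinajifwegag*.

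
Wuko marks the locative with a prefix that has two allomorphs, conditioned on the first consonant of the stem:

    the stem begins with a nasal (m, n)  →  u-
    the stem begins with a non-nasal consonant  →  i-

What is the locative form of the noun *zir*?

*zir*: first consonant = /z/, non-nasal → i- → *izir*.

izir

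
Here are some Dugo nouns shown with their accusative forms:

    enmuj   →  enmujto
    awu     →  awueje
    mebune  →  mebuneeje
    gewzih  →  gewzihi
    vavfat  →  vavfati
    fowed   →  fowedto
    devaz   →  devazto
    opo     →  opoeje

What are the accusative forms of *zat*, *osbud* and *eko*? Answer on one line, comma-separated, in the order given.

Looking at the final sound of each stem: -i when the stem ends in a voiceless consonant (*gewzih*, *vavfat*); -to when the stem ends in a voiced consonant (*enmuj*, *fowed*, *devaz*); -eje when the stem ends in a vowel (*awu*, *mebune*, *opo*).
Since the final sound of *zat* is /t/ (a voiceless consonant), it takes -i, giving *zati*.
Since the final sound of *osbud* is /d/ (a voiced consonant), it takes -to, giving *osbudto*.
*eko*: final sound = /o/, a vowel → -eje → *ekoeje*.

zati, osbudto, ekoeje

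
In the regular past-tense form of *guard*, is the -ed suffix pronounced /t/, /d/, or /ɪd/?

The stem *guard* ends in /t/ or /d/.
The -ed suffix is realized as /ɪd/ after /t, d/; as /t/ after other voiceless consonants; and as /d/ after other voiced sounds.
So -ed on *guard* is pronounced /ɪd/.

/ɪd/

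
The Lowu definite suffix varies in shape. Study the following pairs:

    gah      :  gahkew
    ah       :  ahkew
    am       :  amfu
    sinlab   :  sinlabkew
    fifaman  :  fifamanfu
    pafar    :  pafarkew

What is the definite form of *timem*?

timemfu

The suffix is conditioned by the final consonant: -fu when the stem ends in a nasal (*am*, *fifaman*); -kew when the stem ends in a non-nasal consonant (*gah*, *ah*, *sinlab*, *pafar*).
*timem*: final consonant = /m/, a nasal → -fu → *timemfu*.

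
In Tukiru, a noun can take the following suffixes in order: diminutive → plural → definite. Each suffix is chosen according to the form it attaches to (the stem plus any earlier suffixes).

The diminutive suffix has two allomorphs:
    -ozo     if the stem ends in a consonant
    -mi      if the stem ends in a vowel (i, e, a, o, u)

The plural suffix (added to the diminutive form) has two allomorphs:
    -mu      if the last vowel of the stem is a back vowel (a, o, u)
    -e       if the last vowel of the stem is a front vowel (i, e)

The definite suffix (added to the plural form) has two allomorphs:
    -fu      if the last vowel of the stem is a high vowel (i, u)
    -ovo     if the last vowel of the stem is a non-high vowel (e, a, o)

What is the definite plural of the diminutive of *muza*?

*muza*: final sound = /a/, a vowel → -mi → *muzami*.
Since the last vowel of the diminutive form *muzami* is /i/ (a front vowel), it takes -e, giving *muzamie*.
The plural form *muzamie* — last vowel /e/ (a non-high vowel) → -ovo → *muzamieovo*.

muzamieovo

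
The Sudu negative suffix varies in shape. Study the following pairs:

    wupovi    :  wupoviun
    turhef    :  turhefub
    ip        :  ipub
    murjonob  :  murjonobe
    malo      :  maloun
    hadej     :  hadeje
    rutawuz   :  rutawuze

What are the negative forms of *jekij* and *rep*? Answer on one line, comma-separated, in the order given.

jekije, repub

Looking at the final sound of each stem: -ub when the stem ends in a voiceless consonant (*turhef*, *ip*); -e when the stem ends in a voiced consonant (*murjonob*, *hadej*, *rutawuz*); -un when the stem ends in a vowel (*wupovi*, *malo*).
The final sound of *jekij* is /j/, which is a voiced consonant, so the suffix is -e, giving *jekije*.
The final sound of *rep* is /p/, which is a voiceless consonant, so the suffix is -ub, giving *repub*.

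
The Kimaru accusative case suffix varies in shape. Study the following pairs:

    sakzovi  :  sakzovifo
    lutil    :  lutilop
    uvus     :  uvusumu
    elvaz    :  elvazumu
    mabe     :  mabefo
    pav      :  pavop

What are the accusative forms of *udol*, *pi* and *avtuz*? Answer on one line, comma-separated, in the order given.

The suffix is conditioned by the final sound: -umu when the stem ends in a sibilant (*uvus*, *elvaz*); -op when the stem ends in a non-sibilant consonant (*lutil*, *pav*); -fo when the stem ends in a vowel (*sakzovi*, *mabe*).
*udol*: final sound = /l/, a non-sibilant consonant → -op → *udolop*.
*pi* — final sound /i/ (a vowel) → -fo → *pifo*.
*avtuz*: final sound = /z/, a sibilant → -umu → *avtuzumu*.

udolop, pifo, avtuzumu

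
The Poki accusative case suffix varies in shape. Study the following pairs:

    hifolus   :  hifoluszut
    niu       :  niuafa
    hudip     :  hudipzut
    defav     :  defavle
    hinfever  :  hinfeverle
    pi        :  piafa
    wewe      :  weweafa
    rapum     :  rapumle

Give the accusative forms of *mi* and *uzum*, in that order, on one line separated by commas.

The suffix is conditioned by the final sound: -zut when the stem ends in a voiceless consonant (*hifolus*, *hudip*); -le when the stem ends in a voiced consonant (*defav*, *hinfever*, *rapum*); -afa when the stem ends in a vowel (*niu*, *pi*, *wewe*).
Since the final sound of *mi* is /i/ (a vowel), it takes -afa, giving *miafa*.
The final sound of *uzum* is /m/, which is a voiced consonant, so the suffix is -le, giving *uzumle*.

miafa, uzumle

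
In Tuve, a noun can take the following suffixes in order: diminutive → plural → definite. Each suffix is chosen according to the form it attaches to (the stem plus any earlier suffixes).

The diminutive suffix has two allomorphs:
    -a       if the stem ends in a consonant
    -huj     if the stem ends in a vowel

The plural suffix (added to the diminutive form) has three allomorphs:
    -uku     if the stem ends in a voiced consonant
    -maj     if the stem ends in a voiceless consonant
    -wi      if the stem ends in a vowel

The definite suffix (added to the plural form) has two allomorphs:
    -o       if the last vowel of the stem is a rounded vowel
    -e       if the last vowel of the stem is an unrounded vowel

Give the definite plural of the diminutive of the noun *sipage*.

sipagehujukuo

*sipage*: final sound = /e/, a vowel → -huj → *sipagehuj*.
The diminutive form *sipagehuj*: final sound = /j/, a voiced consonant → -uku → *sipagehujuku*.
The last vowel of the plural form *sipagehujuku* is /u/, which is a rounded vowel, so the definite suffix is -o, giving *sipagehujukuo*.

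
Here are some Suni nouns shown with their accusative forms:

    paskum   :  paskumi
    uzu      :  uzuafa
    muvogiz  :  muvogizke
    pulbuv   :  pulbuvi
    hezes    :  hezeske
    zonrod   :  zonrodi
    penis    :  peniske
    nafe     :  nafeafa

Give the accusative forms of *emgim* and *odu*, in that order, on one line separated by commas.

The pattern is sibilance of the final sound: -ke when the stem ends in a sibilant (*muvogiz*, *hezes*, *penis*); -i when the stem ends in a non-sibilant consonant (*paskum*, *pulbuv*, *zonrod*); -afa when the stem ends in a vowel (*uzu*, *nafe*).
Since the final sound of *emgim* is /m/ (a non-sibilant consonant), it takes -i, giving *emgimi*.
Since the final sound of *odu* is /u/ (a vowel), it takes -afa, giving *oduafa*.

emgimi, oduafa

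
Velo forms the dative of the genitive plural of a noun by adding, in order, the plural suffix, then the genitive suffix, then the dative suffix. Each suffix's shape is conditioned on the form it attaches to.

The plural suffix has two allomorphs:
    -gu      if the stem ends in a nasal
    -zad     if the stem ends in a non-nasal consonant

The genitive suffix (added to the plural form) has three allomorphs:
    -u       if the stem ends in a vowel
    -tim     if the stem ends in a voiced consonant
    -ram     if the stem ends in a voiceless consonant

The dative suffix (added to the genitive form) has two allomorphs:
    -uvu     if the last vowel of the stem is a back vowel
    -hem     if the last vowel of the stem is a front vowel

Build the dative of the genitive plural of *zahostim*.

The final consonant of *zahostim* is /m/, which is a nasal, so the plural suffix is -gu, giving *zahostimgu*.
The final sound of the plural form *zahostimgu* is /u/, which is a vowel, so the genitive suffix is -u, giving *zahostimguu*.
The genitive form *zahostimguu* — last vowel /u/ (a back vowel) → -uvu → *zahostimguuuvu*.

zahostimguuuvu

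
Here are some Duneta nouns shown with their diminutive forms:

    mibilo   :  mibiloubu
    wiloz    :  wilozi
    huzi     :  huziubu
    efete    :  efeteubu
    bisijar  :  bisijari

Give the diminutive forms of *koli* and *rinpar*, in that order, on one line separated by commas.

koliubu, rinpari

The pattern is consonant vs. vowel: -i when the stem ends in a consonant (*wiloz*, *bisijar*); -ubu when the stem ends in a vowel (*mibilo*, *huzi*, *efete*).
Since the final sound of *koli* is /i/ (a vowel), it takes -ubu, giving *koliubu*.
*rinpar* — final sound /r/ (a consonant) → -i → *rinpari*.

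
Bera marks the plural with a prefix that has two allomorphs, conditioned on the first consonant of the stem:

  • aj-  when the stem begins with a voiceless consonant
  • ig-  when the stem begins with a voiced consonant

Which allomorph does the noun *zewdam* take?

ig-

*zewdam*: first consonant = /z/, voiced → ig-.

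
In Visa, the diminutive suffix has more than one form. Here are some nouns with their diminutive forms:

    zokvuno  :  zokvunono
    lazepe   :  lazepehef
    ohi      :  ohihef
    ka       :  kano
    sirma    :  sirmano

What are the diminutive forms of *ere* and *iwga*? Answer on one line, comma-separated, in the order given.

erehef, iwgano

The suffix is conditioned by the last vowel: -hef when the last vowel of the stem is a front vowel (*lazepe*, *ohi*); -no when the last vowel of the stem is a back vowel (*zokvuno*, *ka*, *sirma*).
*ere*: last vowel = /e/, a front vowel → -hef → *erehef*.
*iwga* — last vowel /a/ (a back vowel) → -no → *iwgano*.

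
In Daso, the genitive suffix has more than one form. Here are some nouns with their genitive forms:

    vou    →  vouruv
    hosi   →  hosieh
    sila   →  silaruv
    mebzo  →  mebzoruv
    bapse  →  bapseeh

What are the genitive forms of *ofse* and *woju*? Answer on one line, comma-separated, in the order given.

The suffix is conditioned by the last vowel: -eh when the last vowel of the stem is a front vowel (*hosi*, *bapse*); -ruv when the last vowel of the stem is a back vowel (*vou*, *sila*, *mebzo*).
*ofse*: last vowel = /e/, a front vowel → -eh → *ofseeh*.
*woju*: last vowel = /u/, a back vowel → -ruv → *wojuruv*.

ofseeh, wojuruv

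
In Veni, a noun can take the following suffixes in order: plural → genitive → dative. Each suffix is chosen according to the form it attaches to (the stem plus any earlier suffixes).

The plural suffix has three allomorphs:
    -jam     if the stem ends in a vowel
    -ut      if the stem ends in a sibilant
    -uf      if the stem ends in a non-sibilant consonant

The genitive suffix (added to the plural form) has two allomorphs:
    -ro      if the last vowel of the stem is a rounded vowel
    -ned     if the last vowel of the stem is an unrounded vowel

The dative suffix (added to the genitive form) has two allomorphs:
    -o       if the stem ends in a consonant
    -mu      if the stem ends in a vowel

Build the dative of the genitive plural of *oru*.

orujamnedo

Since the final sound of *oru* is /u/ (a vowel), it takes -jam, giving *orujam*.
The last vowel of the plural form *orujam* is /a/, which is an unrounded vowel, so the genitive suffix is -ned, giving *orujamned*.
The final sound of the genitive form *orujamned* is /d/, which is a consonant, so the dative suffix is -o, giving *orujamnedo*.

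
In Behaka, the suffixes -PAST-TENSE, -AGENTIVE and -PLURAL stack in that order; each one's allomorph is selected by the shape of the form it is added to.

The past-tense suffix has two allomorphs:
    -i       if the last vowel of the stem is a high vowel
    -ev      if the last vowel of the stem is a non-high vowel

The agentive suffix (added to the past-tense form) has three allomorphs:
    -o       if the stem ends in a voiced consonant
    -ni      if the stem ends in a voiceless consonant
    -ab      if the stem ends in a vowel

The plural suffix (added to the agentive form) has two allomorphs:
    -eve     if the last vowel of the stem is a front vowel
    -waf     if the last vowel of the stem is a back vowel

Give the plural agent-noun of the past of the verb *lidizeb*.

The last vowel of *lidizeb* is /e/, which is a non-high vowel, so the past-tense suffix is -ev, giving *lidizebev*.
The past-tense form *lidizebev* — final sound /v/ (a voiced consonant) → -o → *lidizebevo*.
The last vowel of the agentive form *lidizebevo* is /o/, which is a back vowel, so the plural suffix is -waf, giving *lidizebevowaf*.

lidizebevowaf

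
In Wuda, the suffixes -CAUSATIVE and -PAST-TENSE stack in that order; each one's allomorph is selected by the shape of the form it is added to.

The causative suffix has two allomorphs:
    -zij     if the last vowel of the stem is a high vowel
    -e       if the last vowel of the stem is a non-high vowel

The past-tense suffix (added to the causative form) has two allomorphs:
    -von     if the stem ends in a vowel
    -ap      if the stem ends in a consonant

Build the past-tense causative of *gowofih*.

gowofihzijap

The last vowel of *gowofih* is /i/, which is a high vowel, so the causative suffix is -zij, giving *gowofihzij*.
The causative form *gowofihzij* — final sound /j/ (a consonant) → -ap → *gowofihzijap*.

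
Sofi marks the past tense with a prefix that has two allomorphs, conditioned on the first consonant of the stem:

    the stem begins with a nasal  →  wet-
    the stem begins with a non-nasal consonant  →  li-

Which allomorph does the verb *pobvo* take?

li-

*pobvo* — first consonant /p/ (non-nasal) → li-.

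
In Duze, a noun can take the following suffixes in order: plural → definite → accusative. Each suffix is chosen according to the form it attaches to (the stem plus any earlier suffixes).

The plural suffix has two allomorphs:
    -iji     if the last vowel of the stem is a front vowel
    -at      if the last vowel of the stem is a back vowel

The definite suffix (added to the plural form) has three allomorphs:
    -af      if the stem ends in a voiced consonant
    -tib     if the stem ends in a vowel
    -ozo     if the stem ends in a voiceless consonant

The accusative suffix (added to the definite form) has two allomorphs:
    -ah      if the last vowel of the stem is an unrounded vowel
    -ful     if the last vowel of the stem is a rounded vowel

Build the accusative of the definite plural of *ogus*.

*ogus*: last vowel = /u/, a back vowel → -at → *ogusat*.
The plural form *ogusat* — final sound /t/ (a voiceless consonant) → -ozo → *ogusatozo*.
The definite form *ogusatozo*: last vowel = /o/, a rounded vowel → -ful → *ogusatozoful*.

ogusatozoful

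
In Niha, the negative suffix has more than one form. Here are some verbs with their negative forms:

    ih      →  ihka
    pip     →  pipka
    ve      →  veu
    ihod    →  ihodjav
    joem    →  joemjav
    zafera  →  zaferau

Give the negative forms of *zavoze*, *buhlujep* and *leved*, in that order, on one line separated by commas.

zavozeu, buhlujepka, levedjav

Looking at the final sound of each stem: -ka when the stem ends in a voiceless consonant (*ih*, *pip*); -jav when the stem ends in a voiced consonant (*ihod*, *joem*); -u when the stem ends in a vowel (*ve*, *zafera*).
*zavoze*: final sound = /e/, a vowel → -u → *zavozeu*.
The final sound of *buhlujep* is /p/, which is a voiceless consonant, so the suffix is -ka, giving *buhlujepka*.
*leved*: final sound = /d/, a voiced consonant → -jav → *levedjav*.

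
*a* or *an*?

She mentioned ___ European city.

The indefinite article is chosen by the initial *sound* of the following word, not its spelling.
*European* begins with the sound /jʊ/ (eu pronounced /jʊ/) — a consonant sound.
So the article is *a*: She mentioned a European city.

a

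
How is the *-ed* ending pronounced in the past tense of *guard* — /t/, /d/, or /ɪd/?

/ɪd/

The stem *guard* ends in /t/ or /d/.
The -ed suffix is realized as /ɪd/ after /t, d/; as /t/ after other voiceless consonants; and as /d/ after other voiced sounds.
So -ed on *guard* is pronounced /ɪd/.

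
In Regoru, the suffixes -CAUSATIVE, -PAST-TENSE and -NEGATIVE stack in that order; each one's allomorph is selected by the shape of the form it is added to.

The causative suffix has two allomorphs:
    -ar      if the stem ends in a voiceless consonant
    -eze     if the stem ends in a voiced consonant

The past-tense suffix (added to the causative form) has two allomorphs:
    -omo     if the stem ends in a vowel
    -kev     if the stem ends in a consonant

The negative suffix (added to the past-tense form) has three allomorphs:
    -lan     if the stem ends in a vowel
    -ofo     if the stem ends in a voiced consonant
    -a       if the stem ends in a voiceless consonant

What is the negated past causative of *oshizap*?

The final consonant of *oshizap* is /p/, which is voiceless, so the causative suffix is -ar, giving *oshizapar*.
The final sound of the causative form *oshizapar* is /r/, which is a consonant, so the past-tense suffix is -kev, giving *oshizaparkev*.
The past-tense form *oshizaparkev* — final sound /v/ (a voiced consonant) → -ofo → *oshizaparkevofo*.

oshizaparkevofo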